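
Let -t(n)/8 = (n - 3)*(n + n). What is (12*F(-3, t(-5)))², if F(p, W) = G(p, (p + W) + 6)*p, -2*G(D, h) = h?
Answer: 131469156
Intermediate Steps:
G(D, h) = -h/2
t(n) = -16*n*(-3 + n) (t(n) = -8*(n - 3)*(n + n) = -8*(-3 + n)*2*n = -16*n*(-3 + n))
F(p, W) = p*(-3 - W/2 - p/2) (F(p, W) = (-((p + W) + 6)/2)*p = (-((W + p) + 6)/2)*p = (-(6 + W + p)/2)*p = (-3 - W/2 - p/2)*p = p*(-3 - W/2 - p/2))
(12*F(-3, t(-5)))² = (12*((½)*(-3)*(-6 - 16*(-5)*(3 - 1*(-5)) - 1*(-3))))² = (12*((½)*(-3)*(-6 - 16*(-5)*(3 + 5) + 3)))² = (12*((½)*(-3)*(-6 - 16*(-5)*8 + 3)))² = (12*((½)*(-3)*(-6 - 1*(-640) + 3)))² = (12*((½)*(-3)*(-6 + 640 + 3)))² = (12*((½)*(-3)*637))² = (12*(-1911/2))² = (-11466)² = 131469156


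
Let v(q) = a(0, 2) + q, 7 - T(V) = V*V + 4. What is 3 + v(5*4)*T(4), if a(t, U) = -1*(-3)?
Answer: -296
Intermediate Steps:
T(V) = 3 - V**2 (T(V) = 7 - (V*V + 4) = 7 - (V**2 + 4) = 7 - (4 + V**2) = 7 + (-4 - V**2) = 3 - V**2)
a(t, U) = 3
v(q) = 3 + q
3 + v(5*4)*T(4) = 3 + (3 + 5*4)*(3 - 1*4**2) = 3 + (3 + 20)*(3 - 1*16) = 3 + 23*(3 - 16) = 3 + 23*(-13) = 3 - 299 = -296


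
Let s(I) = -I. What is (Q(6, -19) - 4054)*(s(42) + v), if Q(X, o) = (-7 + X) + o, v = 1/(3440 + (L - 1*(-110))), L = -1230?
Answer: 198483243/1160 ≈ 1.7111e+5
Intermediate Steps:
v = 1/2320 (v = 1/(3440 + (-1230 - 1*(-110))) = 1/(3440 + (-1230 + 110)) = 1/(3440 - 1120) = 1/2320 ≈ 0.00043103)
Q(X, o) = -7 + X + o
(Q(6, -19) - 4054)*(s(42) + v) = ((-7 + 6 - 19) - 4054)*(-1*42 + 1/2320) = (-20 - 4054)*(-42 + 1/2320) = -4074*(-97439/2320) = 198483243/1160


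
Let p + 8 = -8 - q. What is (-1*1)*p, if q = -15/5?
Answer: 13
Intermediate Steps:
q = -3 (q = -15*⅕ = -3)
p = -13 (p = -8 + (-8 - 1*(-3)) = -8 + (-8 + 3) = -8 - 5 = -13)
(-1*1)*p = -1*1*(-13) = -1*(-13) = 13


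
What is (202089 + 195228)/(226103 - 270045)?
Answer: -397317/43942 ≈ -9.0419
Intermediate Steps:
(202089 + 195228)/(226103 - 270045) = 397317/(-43942) = 397317*(-1/43942) = -397317/43942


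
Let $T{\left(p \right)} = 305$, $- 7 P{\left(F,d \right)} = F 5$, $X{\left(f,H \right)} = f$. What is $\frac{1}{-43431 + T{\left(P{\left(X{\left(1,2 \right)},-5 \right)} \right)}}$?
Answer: $- \frac{1}{43126} \approx -2.3188 \cdot 10^{-5}$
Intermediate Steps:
$P{\left(F,d \right)} = - \frac{5 F}{7}$ ($P{\left(F,d \right)} = - \frac{F 5}{7} = - \frac{5 F}{7}$)
$\frac{1}{-43431 + T{\left(P{\left(X{\left(1,2 \right)},-5 \right)} \right)}} = \frac{1}{-43431 + 305} = \frac{1}{-43126} = - \frac{1}{43126}$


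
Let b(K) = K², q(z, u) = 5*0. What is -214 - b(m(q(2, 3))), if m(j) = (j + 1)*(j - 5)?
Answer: -239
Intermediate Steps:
q(z, u) = 0
m(j) = (1 + j)*(-5 + j)
-214 - b(m(q(2, 3))) = -214 - (-5 + 0² - 4*0)² = -214 - (-5 + 0 + 0)² = -214 - 1*(-5)² = -214 - 1*25 = -214 - 25 = -239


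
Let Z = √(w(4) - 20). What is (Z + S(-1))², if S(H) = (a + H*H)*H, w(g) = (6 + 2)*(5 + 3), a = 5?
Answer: 80 - 24*√11 ≈ 0.40100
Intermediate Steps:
w(g) = 64 (w(g) = 8*8 = 64)
S(H) = H*(5 + H²) (S(H) = (5 + H*H)*H = (5 + H²)*H = H*(5 + H²))
Z = 2*√11 (Z = √(64 - 20) = √44 = 2*√11 ≈ 6.6332)
(Z + S(-1))² = (2*√11 - (5 + (-1)²))² = (2*√11 - (5 + 1))² = (2*√11 - 1*6)² = (2*√11 - 6)² = (-6 + 2*√11)²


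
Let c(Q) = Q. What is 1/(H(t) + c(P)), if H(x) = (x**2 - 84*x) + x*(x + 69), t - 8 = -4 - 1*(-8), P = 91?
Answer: 1/199 ≈ 0.0050251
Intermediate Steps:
t = 12 (t = 8 + (-4 - 1*(-8)) = 8 + (-4 + 8) = 8 + 4 = 12)
H(x) = x**2 - 84*x + x*(69 + x) (H(x) = (x**2 - 84*x) + x*(69 + x) = x**2 - 84*x + x*(69 + x))
1/(H(t) + c(P)) = 1/(12*(-15 + 2*12) + 91) = 1/(12*(-15 + 24) + 91) = 1/(12*9 + 91) = 1/(108 + 91) = 1/199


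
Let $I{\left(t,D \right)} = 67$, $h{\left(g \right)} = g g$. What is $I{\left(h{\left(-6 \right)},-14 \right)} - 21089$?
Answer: $-21022$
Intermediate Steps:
$h{\left(g \right)} = g^{2}$
$I{\left(h{\left(-6 \right)},-14 \right)} - 21089 = 67 - 21089 = -21022$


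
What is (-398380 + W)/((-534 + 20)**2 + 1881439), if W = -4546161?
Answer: -4944541/2145635 ≈ -2.3045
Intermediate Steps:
(-398380 + W)/((-534 + 20)**2 + 1881439) = (-398380 - 4546161)/((-534 + 20)**2 + 1881439) = -4944541/((-514)**2 + 1881439) = -4944541/(264196 + 1881439) = -4944541/2145635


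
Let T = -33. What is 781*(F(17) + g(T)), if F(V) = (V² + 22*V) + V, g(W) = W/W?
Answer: 531861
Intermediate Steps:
g(W) = 1
F(V) = V² + 23*V
781*(F(17) + g(T)) = 781*(17*(23 + 17) + 1) = 781*(17*40 + 1) = 781*(680 + 1) = 781*681 = 531861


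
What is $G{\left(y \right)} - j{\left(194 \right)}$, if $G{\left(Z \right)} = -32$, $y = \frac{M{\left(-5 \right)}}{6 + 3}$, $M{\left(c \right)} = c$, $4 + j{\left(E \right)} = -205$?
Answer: $177$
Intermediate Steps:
$j{\left(E \right)} = -209$ ($j{\left(E \right)} = -4 - 205 = -209$)
$y = - \frac{5}{9}$ ($y = - \frac{5}{6 + 3} = - \frac{5}{9} \approx -0.55556$)
$G{\left(y \right)} - j{\left(194 \right)} = -32 - -209 = -32 + 209 = 177$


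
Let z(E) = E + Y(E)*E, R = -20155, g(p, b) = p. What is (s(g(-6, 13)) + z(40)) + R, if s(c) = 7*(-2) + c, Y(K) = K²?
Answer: 43865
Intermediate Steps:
s(c) = -14 + c
z(E) = E + E³ (z(E) = E + E²*E = E + E³)
(s(g(-6, 13)) + z(40)) + R = ((-14 - 6) + (40 + 40³)) - 20155 = (-20 + (40 + 64000)) - 20155 = (-20 + 64040) - 20155 = 64020 - 20155 = 43865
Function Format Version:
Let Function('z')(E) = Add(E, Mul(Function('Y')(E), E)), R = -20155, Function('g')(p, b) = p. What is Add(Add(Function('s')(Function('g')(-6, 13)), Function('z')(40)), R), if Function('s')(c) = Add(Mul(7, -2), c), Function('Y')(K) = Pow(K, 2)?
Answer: 43865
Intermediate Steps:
Function('s')(c) = Add(-14, c)
Function('z')(E) = Add(E, Pow(E, 3)) (Function('z')(E) = Add(E, Mul(Pow(E, 2), E)) = Add(E, Pow(E, 3)))
Add(Add(Function('s')(Function('g')(-6, 13)), Function('z')(40)), R) = Add(Add(Add(-14, -6), Add(40, Pow(40, 3))), -20155) = Add(Add(-20, Add(40, 64000)), -20155) = Add(Add(-20, 64040), -20155) = Add(64020, -20155) = 43865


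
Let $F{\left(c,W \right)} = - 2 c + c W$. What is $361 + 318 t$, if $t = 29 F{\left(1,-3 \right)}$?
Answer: $-45749$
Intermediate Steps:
$F{\left(c,W \right)} = - 2 c + W c$
$t = -145$ ($t = 29 \cdot 1 \left(-2 - 3\right) = 29 \cdot 1 \left(-5\right) = 29 \left(-5\right) = -145$)
$361 + 318 t = 361 + 318 \left(-145\right) = 361 - 46110 = -45749$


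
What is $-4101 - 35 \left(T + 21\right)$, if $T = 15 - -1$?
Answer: $-5396$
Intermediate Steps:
$T = 16$ ($T = 15 + 1 = 16$)
$-4101 - 35 \left(T + 21\right) = -4101 - 35 \left(16 + 21\right) = -4101 - 1295 = -5396$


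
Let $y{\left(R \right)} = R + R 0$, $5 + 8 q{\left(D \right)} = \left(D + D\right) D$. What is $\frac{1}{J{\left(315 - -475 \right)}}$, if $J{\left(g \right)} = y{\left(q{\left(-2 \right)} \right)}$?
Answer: $\frac{8}{3} \approx 2.6667$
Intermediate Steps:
$q{\left(D \right)} = - \frac{5}{8} + \frac{D^{2}}{4}$ ($q{\left(D \right)} = - \frac{5}{8} + \frac{\left(D + D\right) D}{8} = - \frac{5}{8} + \frac{2 D D}{8} = - \frac{5}{8} + \frac{2 D^{2}}{8} = - \frac{5}{8} + \frac{D^{2}}{4}$)
$y{\left(R \right)} = R$ ($y{\left(R \right)} = R + 0 = R$)
$J{\left(g \right)} = \frac{3}{8}$ ($J{\left(g \right)} = - \frac{5}{8} + \frac{\left(-2\right)^{2}}{4} = - \frac{5}{8} + \frac{1}{4} \cdot 4 = - \frac{5}{8} + 1 = \frac{3}{8}$)
$\frac{1}{J{\left(315 - -475 \right)}} = \frac{1}{\frac{3}{8}} = \frac{8}{3}$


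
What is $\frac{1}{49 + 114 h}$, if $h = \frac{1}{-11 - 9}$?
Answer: $\frac{10}{433} \approx 0.023095$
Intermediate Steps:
$h = - \frac{1}{20}$ ($h = \frac{1}{-20} = - \frac{1}{20} \approx -0.05$)
$\frac{1}{49 + 114 h} = \frac{1}{49 + 114 \left(- \frac{1}{20}\right)} = \frac{1}{49 - \frac{57}{10}} = \frac{1}{\frac{433}{10}} = \frac{10}{433}$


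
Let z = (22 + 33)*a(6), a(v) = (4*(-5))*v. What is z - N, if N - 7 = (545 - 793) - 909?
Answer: -5450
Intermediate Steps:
N = -1150 (N = 7 + ((545 - 793) - 909) = 7 + (-248 - 909) = 7 - 1157 = -1150)
a(v) = -20*v
z = -6600 (z = (22 + 33)*(-20*6) = 55*(-120) = -6600)
z - N = -6600 - 1*(-1150) = -6600 + 1150 = -5450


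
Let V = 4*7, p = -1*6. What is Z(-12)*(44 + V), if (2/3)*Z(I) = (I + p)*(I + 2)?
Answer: 19440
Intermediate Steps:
p = -6
V = 28
Z(I) = 3*(-6 + I)*(2 + I)/2 (Z(I) = 3*((I - 6)*(I + 2))/2 = 3*((-6 + I)*(2 + I))/2 = 3*(-6 + I)*(2 + I)/2)
Z(-12)*(44 + V) = (-18 - 6*(-12) + (3/2)*(-12)**2)*(44 + 28) = (-18 + 72 + (3/2)*144)*72 = (-18 + 72 + 216)*72 = 270*72 = 19440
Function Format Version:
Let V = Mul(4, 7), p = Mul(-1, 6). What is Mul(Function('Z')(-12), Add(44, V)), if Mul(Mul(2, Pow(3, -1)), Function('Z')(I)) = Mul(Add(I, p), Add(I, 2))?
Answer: 19440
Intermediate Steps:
p = -6
V = 28
Function('Z')(I) = Mul(Rational(3, 2), Add(-6, I), Add(2, I)) (Function('Z')(I) = Mul(Rational(3, 2), Mul(Add(I, -6), Add(I, 2))) = Mul(Rational(3, 2), Mul(Add(-6, I), Add(2, I))) = Mul(Rational(3, 2), Add(-6, I), Add(2, I)))
Mul(Function('Z')(-12), Add(44, V)) = Mul(Add(-18, Mul(-6, -12), Mul(Rational(3, 2), Pow(-12, 2))), Add(44, 28)) = Mul(Add(-18, 72, Mul(Rational(3, 2), 144)), 72) = Mul(Add(-18, 72, 216), 72) = Mul(270, 72) = 19440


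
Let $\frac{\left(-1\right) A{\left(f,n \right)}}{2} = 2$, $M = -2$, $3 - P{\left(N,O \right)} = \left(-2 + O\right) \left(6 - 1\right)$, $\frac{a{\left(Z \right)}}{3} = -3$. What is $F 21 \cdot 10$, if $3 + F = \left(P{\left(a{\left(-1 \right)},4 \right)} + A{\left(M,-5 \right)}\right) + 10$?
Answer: $-840$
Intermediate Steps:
$a{\left(Z \right)} = -9$ ($a{\left(Z \right)} = 3 \left(-3\right) = -9$)
$P{\left(N,O \right)} = 13 - 5 O$ ($P{\left(N,O \right)} = 3 - \left(-2 + O\right) \left(6 - 1\right) = 3 - \left(-2 + O\right) 5 = 3 - \left(-10 + 5 O\right) = 13 - 5 O$)
$A{\left(f,n \right)} = -4$ ($A{\left(f,n \right)} = \left(-2\right) 2 = -4$)
$F = -4$ ($F = -3 + \left(\left(\left(13 - 20\right) - 4\right) + 10\right) = -3 + \left(\left(-7 - 4\right) + 10\right) = -3 + \left(-11 + 10\right) = -3 - 1 = -4$)
$F 21 \cdot 10 = \left(-4\right) 21 \cdot 10 = \left(-84\right) 10 = -840$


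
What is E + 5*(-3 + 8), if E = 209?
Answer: 234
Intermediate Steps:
E + 5*(-3 + 8) = 209 + 5*(-3 + 8) = 209 + 5*5 = 209 + 25 = 234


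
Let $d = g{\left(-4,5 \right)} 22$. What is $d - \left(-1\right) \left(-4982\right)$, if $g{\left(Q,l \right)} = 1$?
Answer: $-4960$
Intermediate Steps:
$d = 22$ ($d = 1 \cdot 22 = 22$)
$d - \left(-1\right) \left(-4982\right) = 22 - \left(-1\right) \left(-4982\right) = 22 - 4982 = -4960$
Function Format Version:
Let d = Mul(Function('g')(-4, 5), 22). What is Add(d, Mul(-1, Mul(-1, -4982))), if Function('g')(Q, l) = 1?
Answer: -4960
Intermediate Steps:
d = 22 (d = Mul(1, 22) = 22)
Add(d, Mul(-1, Mul(-1, -4982))) = Add(22, Mul(-1, Mul(-1, -4982))) = Add(22, Mul(-1, 4982)) = Add(22, -4982) = -4960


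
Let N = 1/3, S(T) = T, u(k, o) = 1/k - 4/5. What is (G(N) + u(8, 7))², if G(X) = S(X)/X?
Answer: 169/1600 ≈ 0.10563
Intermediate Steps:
u(k, o) = -⅘ + 1/k (u(k, o) = 1/k - 4*⅕ = 1/k - ⅘ = -⅘ + 1/k)
N = ⅓ ≈ 0.33333
G(X) = 1 (G(X) = X/X = 1)
(G(N) + u(8, 7))² = (1 + (-⅘ + 1/8))² = (1 + (-⅘ + ⅛))² = (1 - 27/40)² = (13/40)² = 169/1600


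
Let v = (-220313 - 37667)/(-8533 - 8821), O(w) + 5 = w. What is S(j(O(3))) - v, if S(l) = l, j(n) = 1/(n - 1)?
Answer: -395647/26031 ≈ -15.199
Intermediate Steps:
O(w) = -5 + w
j(n) = 1/(-1 + n)
v = 128990/8677 (v = -257980/(-17354) = -257980*(-1/17354) = 128990/8677 ≈ 14.866)
S(j(O(3))) - v = 1/(-1 + (-5 + 3)) - 1*128990/8677 = 1/(-1 - 2) - 128990/8677 = 1/(-3) - 128990/8677 = -1/3 - 128990/8677 = -395647/26031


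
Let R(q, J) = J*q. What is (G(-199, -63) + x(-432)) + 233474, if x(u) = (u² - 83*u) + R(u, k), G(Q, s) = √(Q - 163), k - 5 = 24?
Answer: 443426 + I*√362 ≈ 4.4343e+5 + 19.026*I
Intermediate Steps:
k = 29 (k = 5 + 24 = 29)
G(Q, s) = √(-163 + Q)
x(u) = u² - 54*u (x(u) = (u² - 83*u) + 29*u = u² - 54*u)
(G(-199, -63) + x(-432)) + 233474 = (√(-163 - 199) - 432*(-54 - 432)) + 233474 = (√(-362) - 432*(-486)) + 233474 = (I*√362 + 209952) + 233474 = (209952 + I*√362) + 233474 = 443426 + I*√362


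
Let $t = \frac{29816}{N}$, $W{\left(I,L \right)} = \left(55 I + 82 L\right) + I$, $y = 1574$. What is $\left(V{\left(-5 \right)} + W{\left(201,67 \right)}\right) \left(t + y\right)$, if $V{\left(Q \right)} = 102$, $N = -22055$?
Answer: $\frac{53137043128}{2005} \approx 2.6502 \cdot 10^{7}$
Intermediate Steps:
$W{\left(I,L \right)} = 56 I + 82 L$
$t = - \frac{29816}{22055}$ ($t = \frac{29816}{-22055} = 29816 \left(- \frac{1}{22055}\right) = - \frac{29816}{22055} \approx -1.3519$)
$\left(V{\left(-5 \right)} + W{\left(201,67 \right)}\right) \left(t + y\right) = \left(102 + \left(56 \cdot 201 + 82 \cdot 67\right)\right) \left(- \frac{29816}{22055} + 1574\right) = \left(102 + \left(11256 + 5494\right)\right) \frac{34684754}{22055} = \left(102 + 16750\right) \frac{34684754}{22055} = 16852 \cdot \frac{34684754}{22055} = \frac{53137043128}{2005}$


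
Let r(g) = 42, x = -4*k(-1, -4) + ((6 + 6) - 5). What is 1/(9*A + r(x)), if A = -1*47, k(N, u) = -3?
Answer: -1/381 ≈ -0.0026247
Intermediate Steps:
x = 19 (x = -4*(-3) + ((6 + 6) - 5) = 12 + (12 - 5) = 12 + 7 = 19)
A = -47
1/(9*A + r(x)) = 1/(9*(-47) + 42) = 1/(-423 + 42) = 1/(-381) = -1/381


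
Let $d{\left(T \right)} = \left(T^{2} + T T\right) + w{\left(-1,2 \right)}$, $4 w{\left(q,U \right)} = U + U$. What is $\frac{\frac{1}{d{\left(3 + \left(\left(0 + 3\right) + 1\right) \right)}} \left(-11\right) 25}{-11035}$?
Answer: $\frac{5}{19863} \approx 0.00025172$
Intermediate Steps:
$w{\left(q,U \right)} = \frac{U}{2}$ ($w{\left(q,U \right)} = \frac{U + U}{4} = \frac{2 U}{4} = \frac{U}{2}$)
$d{\left(T \right)} = 1 + 2 T^{2}$ ($d{\left(T \right)} = \left(T^{2} + T T\right) + \frac{1}{2} \cdot 2 = \left(T^{2} + T^{2}\right) + 1 = 2 T^{2} + 1 = 1 + 2 T^{2}$)
$\frac{\frac{1}{d{\left(3 + \left(\left(0 + 3\right) + 1\right) \right)}} \left(-11\right) 25}{-11035} = \frac{\frac{1}{1 + 2 \left(3 + \left(\left(0 + 3\right) + 1\right)\right)^{2}} \left(-11\right) 25}{-11035} = \frac{1}{1 + 2 \left(3 + \left(3 + 1\right)\right)^{2}} \left(-11\right) 25 \left(- \frac{1}{11035}\right) = \frac{1}{1 + 2 \left(3 + 4\right)^{2}} \left(-11\right) 25 \left(- \frac{1}{11035}\right) = \frac{1}{1 + 2 \cdot 7^{2}} \left(-11\right) 25 \left(- \frac{1}{11035}\right) = \frac{1}{1 + 2 \cdot 49} \left(-11\right) 25 \left(- \frac{1}{11035}\right) = \frac{1}{1 + 98} \left(-11\right) 25 \left(- \frac{1}{11035}\right) = \frac{1}{99} \left(-11\right) 25 \left(- \frac{1}{11035}\right) = \left(- \frac{1}{9}\right) 25 \left(- \frac{1}{11035}\right) = \left(- \frac{25}{9}\right) \left(- \frac{1}{11035}\right) = \frac{5}{19863}$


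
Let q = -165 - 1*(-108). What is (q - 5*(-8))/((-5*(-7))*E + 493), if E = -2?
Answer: -17/423 ≈ -0.040189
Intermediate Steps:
q = -57 (q = -165 + 108 = -57)
(q - 5*(-8))/((-5*(-7))*E + 493) = (-57 - 5*(-8))/(-5*(-7)*(-2) + 493) = (-57 + 40)/(35*(-2) + 493) = -17/(-70 + 493) = -17/423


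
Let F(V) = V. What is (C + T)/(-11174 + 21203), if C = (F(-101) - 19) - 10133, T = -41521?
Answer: -17258/3343 ≈ -5.1624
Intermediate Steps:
C = -10253 (C = (-101 - 19) - 10133 = -120 - 10133 = -10253)
(C + T)/(-11174 + 21203) = (-10253 - 41521)/(-11174 + 21203) = -51774/10029 = -51774*1/10029 = -17258/3343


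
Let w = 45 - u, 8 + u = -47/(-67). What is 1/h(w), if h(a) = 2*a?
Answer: 67/7008 ≈ 0.0095605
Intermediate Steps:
u = -489/67 (u = -8 - 47/(-67) = -8 - 47*(-1/67) = -8 + 47/67 = -489/67 ≈ -7.2985)
w = 3504/67 (w = 45 - 1*(-489/67) = 45 + 489/67 = 3504/67 ≈ 52.299)
1/h(w) = 1/(2*(3504/67)) = 1/(7008/67) = 67/7008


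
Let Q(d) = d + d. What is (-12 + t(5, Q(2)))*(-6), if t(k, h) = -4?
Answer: 96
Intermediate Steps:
Q(d) = 2*d
(-12 + t(5, Q(2)))*(-6) = (-12 - 4)*(-6) = -16*(-6) = 96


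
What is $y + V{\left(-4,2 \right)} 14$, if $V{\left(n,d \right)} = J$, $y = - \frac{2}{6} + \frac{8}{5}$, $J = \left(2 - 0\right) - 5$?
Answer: $- \frac{611}{15} \approx -40.733$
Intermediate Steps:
$J = -3$ ($J = \left(2 + \left(-1 + 1\right)\right) - 5 = \left(2 + 0\right) - 5 = 2 - 5 = -3$)
$y = \frac{19}{15}$ ($y = \left(-2\right) \frac{1}{6} + 8 \cdot \frac{1}{5} = - \frac{1}{3} + \frac{8}{5} = \frac{19}{15} \approx 1.2667$)
$V{\left(n,d \right)} = -3$
$y + V{\left(-4,2 \right)} 14 = \frac{19}{15} - 42 = - \frac{611}{15}$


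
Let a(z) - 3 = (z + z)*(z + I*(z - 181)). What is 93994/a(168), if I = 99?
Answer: -93994/375981 ≈ -0.25000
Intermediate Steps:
a(z) = 3 + 2*z*(-17919 + 100*z) (a(z) = 3 + (z + z)*(z + 99*(z - 181)) = 3 + (2*z)*(z + 99*(-181 + z)) = 3 + (2*z)*(z + (-17919 + 99*z)) = 3 + (2*z)*(-17919 + 100*z) = 3 + 2*z*(-17919 + 100*z))
93994/a(168) = 93994/(3 - 35838*168 + 200*168²) = 93994/(3 - 6020784 + 200*28224) = 93994/(3 - 6020784 + 5644800) = 93994/(-375981) = 93994*(-1/375981) = -93994/375981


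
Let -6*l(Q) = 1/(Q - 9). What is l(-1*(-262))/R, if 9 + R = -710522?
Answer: 1/1078586058 ≈ 9.2714e-10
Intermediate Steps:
R = -710531 (R = -9 - 710522 = -710531)
l(Q) = -1/(6*(-9 + Q)) (l(Q) = -1/(6*(Q - 9)) = -1/(6*(-9 + Q)))
l(-1*(-262))/R = -1/(-54 + 6*(-1*(-262)))/(-710531) = -1/(-54 + 6*262)*(-1/710531) = -1/(-54 + 1572)*(-1/710531) = -1/1518*(-1/710531) = 1/1078586058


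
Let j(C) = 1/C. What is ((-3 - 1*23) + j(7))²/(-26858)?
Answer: -32761/1316042 ≈ -0.024894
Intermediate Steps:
((-3 - 1*23) + j(7))²/(-26858) = ((-3 - 1*23) + 1/7)²/(-26858) = ((-3 - 23) + ⅐)²*(-1/26858) = (-26 + ⅐)²*(-1/26858) = (-181/7)²*(-1/26858) = (32761/49)*(-1/26858) = -32761/1316042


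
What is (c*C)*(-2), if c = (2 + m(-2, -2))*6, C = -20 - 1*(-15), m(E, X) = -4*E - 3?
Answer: 420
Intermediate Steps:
m(E, X) = -3 - 4*E
C = -5 (C = -20 + 15 = -5)
c = 42 (c = (2 + (-3 - 4*(-2)))*6 = (2 + (-3 + 8))*6 = (2 + 5)*6 = 7*6 = 42)
(c*C)*(-2) = (42*(-5))*(-2) = -210*(-2) = 420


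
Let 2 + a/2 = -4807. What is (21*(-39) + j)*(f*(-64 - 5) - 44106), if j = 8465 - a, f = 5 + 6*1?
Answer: -774549360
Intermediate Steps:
a = -9618 (a = -4 + 2*(-4807) = -4 - 9614 = -9618)
f = 11 (f = 5 + 6 = 11)
j = 18083 (j = 8465 - 1*(-9618) = 8465 + 9618 = 18083)
(21*(-39) + j)*(f*(-64 - 5) - 44106) = (21*(-39) + 18083)*(11*(-64 - 5) - 44106) = (-819 + 18083)*(11*(-69) - 44106) = 17264*(-759 - 44106) = 17264*(-44865) = -774549360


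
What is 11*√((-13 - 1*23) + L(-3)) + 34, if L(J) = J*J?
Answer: 34 + 33*I*√3 ≈ 34.0 + 57.158*I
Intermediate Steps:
L(J) = J²
11*√((-13 - 1*23) + L(-3)) + 34 = 11*√((-13 - 1*23) + (-3)²) + 34 = 11*√((-13 - 23) + 9) + 34 = 11*√(-36 + 9) + 34 = 11*√(-27) + 34 = 11*(3*I*√3) + 34 = 33*I*√3 + 34 = 34 + 33*I*√3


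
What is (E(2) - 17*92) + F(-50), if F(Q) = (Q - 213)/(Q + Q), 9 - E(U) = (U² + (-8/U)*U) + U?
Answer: -155037/100 ≈ -1550.4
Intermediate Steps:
E(U) = 17 - U - U² (E(U) = 9 - ((U² + (-8/U)*U) + U) = 9 - ((U² - 8) + U) = 9 - ((-8 + U²) + U) = 9 - (-8 + U + U²) = 9 + (8 - U - U²) = 17 - U - U²)
F(Q) = (-213 + Q)/(2*Q) (F(Q) = (-213 + Q)/((2*Q)) = (-213 + Q)*(1/(2*Q)) = (-213 + Q)/(2*Q))
(E(2) - 17*92) + F(-50) = ((17 - 1*2 - 1*2²) - 17*92) + (½)*(-213 - 50)/(-50) = ((17 - 2 - 1*4) - 1564) + (½)*(-1/50)*(-263) = ((17 - 2 - 4) - 1564) + 263/100 = (11 - 1564) + 263/100 = -1553 + 263/100 = -155037/100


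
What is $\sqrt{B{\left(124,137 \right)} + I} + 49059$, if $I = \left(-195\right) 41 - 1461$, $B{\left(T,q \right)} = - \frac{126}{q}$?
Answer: $49059 + \frac{i \sqrt{177496926}}{137} \approx 49059.0 + 97.247 i$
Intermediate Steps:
$I = -9456$ ($I = -7995 - 1461 = -9456$)
$\sqrt{B{\left(124,137 \right)} + I} + 49059 = \sqrt{- \frac{126}{137} - 9456} + 49059 = \sqrt{- \frac{1295598}{137}} + 49059 = \frac{i \sqrt{177496926}}{137} + 49059 = 49059 + \frac{i \sqrt{177496926}}{137}$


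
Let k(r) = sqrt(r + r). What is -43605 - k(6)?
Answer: -43605 - 2*sqrt(3) ≈ -43608.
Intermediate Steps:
k(r) = sqrt(2)*sqrt(r) (k(r) = sqrt(2*r) = sqrt(2)*sqrt(r))
-43605 - k(6) = -43605 - sqrt(2)*sqrt(6) = -43605 - 2*sqrt(3)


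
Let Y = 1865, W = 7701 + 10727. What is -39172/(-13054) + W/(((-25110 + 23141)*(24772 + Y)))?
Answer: 1027131203702/342329747331 ≈ 3.0004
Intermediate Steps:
W = 18428
-39172/(-13054) + W/(((-25110 + 23141)*(24772 + Y))) = -39172/(-13054) + 18428/(((-25110 + 23141)*(24772 + 1865))) = -39172*(-1/13054) + 18428/((-1969*26637)) = 19586/6527 + 18428/(-52448253) = 19586/6527 + 18428*(-1/52448253) = 19586/6527 - 18428/52448253 = 1027131203702/342329747331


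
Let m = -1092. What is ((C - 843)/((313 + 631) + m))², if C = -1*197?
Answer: 67600/1369 ≈ 49.379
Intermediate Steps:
C = -197
((C - 843)/((313 + 631) + m))² = ((-197 - 843)/((313 + 631) - 1092))² = (-1040/(944 - 1092))² = (-1040/(-148))² = (-1040*(-1/148))² = (260/37)² = 67600/1369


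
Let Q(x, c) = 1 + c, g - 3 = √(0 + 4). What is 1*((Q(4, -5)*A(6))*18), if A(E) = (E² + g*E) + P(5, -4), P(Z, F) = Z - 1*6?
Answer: -4680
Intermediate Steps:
P(Z, F) = -6 + Z (P(Z, F) = Z - 6 = -6 + Z)
g = 5 (g = 3 + √(0 + 4) = 3 + √4 = 3 + 2 = 5)
A(E) = -1 + E² + 5*E (A(E) = (E² + 5*E) + (-6 + 5) = (E² + 5*E) - 1 = -1 + E² + 5*E)
1*((Q(4, -5)*A(6))*18) = 1*(((1 - 5)*(-1 + 6² + 5*6))*18) = 1*(-4*(-1 + 36 + 30)*18) = 1*(-4*65*18) = 1*(-260*18) = 1*(-4680) = -4680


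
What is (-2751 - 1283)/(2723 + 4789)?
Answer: -2017/3756 ≈ -0.53701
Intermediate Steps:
(-2751 - 1283)/(2723 + 4789) = -4034/7512 = -4034*1/7512 = -2017/3756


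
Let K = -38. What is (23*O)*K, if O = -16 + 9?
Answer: 6118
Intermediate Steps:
O = -7
(23*O)*K = (23*(-7))*(-38) = -161*(-38) = 6118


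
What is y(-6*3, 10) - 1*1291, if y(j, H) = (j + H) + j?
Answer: -1317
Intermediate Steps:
y(j, H) = H + 2*j (y(j, H) = (H + j) + j = H + 2*j)
y(-6*3, 10) - 1*1291 = (10 + 2*(-6*3)) - 1*1291 = (10 + 2*(-18)) - 1291 = (10 - 36) - 1291 = -26 - 1291 = -1317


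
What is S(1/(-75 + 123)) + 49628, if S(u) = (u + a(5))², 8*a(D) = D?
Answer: 114343873/2304 ≈ 49628.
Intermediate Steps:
a(D) = D/8
S(u) = (5/8 + u)² (S(u) = (u + (⅛)*5)² = (u + 5/8)² = (5/8 + u)²)
S(1/(-75 + 123)) + 49628 = (5 + 8/(-75 + 123))²/64 + 49628 = (5 + 8/48)²/64 + 49628 = (5 + 8*(1/48))²/64 + 49628 = (5 + ⅙)²/64 + 49628 = (31/6)²/64 + 49628 = (1/64)*(961/36) + 49628 = 961/2304 + 49628 = 114343873/2304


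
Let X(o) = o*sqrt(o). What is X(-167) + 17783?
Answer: 17783 - 167*I*sqrt(167) ≈ 17783.0 - 2158.1*I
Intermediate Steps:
X(o) = o**(3/2)
X(-167) + 17783 = (-167)**(3/2) + 17783 = -167*I*sqrt(167) + 17783 = 17783 - 167*I*sqrt(167)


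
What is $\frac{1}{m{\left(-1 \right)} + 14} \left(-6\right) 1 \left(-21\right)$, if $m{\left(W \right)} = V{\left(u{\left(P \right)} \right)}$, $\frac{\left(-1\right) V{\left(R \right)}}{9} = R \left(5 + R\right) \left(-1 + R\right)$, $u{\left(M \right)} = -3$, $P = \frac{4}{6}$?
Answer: $- \frac{63}{101} \approx -0.62376$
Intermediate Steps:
$P = \frac{2}{3}$ ($P = 4 \cdot \frac{1}{6} = \frac{2}{3} \approx 0.66667$)
$V{\left(R \right)} = - 9 R \left(-1 + R\right) \left(5 + R\right)$ ($V{\left(R \right)} = - 9 R \left(5 + R\right) \left(-1 + R\right) = - 9 R \left(-1 + R\right) \left(5 + R\right)$)
$m{\left(W \right)} = -216$ ($m{\left(W \right)} = 9 \left(-3\right) \left(5 - \left(-3\right)^{2} - -12\right) = 9 \left(-3\right) \left(5 - 9 + 12\right) = 9 \left(-3\right) 8 = -216$)
$\frac{1}{m{\left(-1 \right)} + 14} \left(-6\right) 1 \left(-21\right) = \frac{1}{-216 + 14} \left(-6\right) 1 \left(-21\right) = \frac{1}{-202} \left(-6\right) 1 \left(-21\right) = \left(- \frac{1}{202}\right) \left(-6\right) 1 \left(-21\right) = \frac{3}{101} \cdot 1 \left(-21\right) = \frac{3}{101} \left(-21\right) = - \frac{63}{101}$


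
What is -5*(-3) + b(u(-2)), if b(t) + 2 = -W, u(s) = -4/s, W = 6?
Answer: 7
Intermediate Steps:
b(t) = -8 (b(t) = -2 - 1*6 = -2 - 6 = -8)
-5*(-3) + b(u(-2)) = -5*(-3) - 8 = 15 - 8 = 7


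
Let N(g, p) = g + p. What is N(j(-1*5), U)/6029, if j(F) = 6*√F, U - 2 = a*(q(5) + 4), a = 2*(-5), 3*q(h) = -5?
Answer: -64/18087 + 6*I*√5/6029 ≈ -0.0035385 + 0.0022253*I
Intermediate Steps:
q(h) = -5/3 (q(h) = (⅓)*(-5) = -5/3)
a = -10
U = -64/3 (U = 2 - 10*(-5/3 + 4) = 2 - 10*7/3 = 2 - 70/3 = -64/3 ≈ -21.333)
N(j(-1*5), U)/6029 = (6*√(-1*5) - 64/3)/6029 = (6*√(-5) - 64/3)*(1/6029) = (6*(I*√5) - 64/3)*(1/6029) = (6*I*√5 - 64/3)*(1/6029) = (-64/3 + 6*I*√5)*(1/6029) = -64/18087 + 6*I*√5/6029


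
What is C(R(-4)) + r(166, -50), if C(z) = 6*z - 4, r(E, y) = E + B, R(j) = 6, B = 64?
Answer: 262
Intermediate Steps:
r(E, y) = 64 + E (r(E, y) = E + 64 = 64 + E)
C(z) = -4 + 6*z
C(R(-4)) + r(166, -50) = (-4 + 6*6) + (64 + 166) = (-4 + 36) + 230 = 32 + 230 = 262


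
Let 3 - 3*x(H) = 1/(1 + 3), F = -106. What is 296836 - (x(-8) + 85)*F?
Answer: 1835659/6 ≈ 3.0594e+5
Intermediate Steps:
x(H) = 11/12 (x(H) = 1 - 1/(3*(1 + 3)) = 1 - ⅓/4 = 1 - ⅓*¼ = 1 - 1/12 = 11/12)
296836 - (x(-8) + 85)*F = 296836 - (11/12 + 85)*(-106) = 296836 - 1031*(-106)/12 = 296836 - 1*(-54643/6) = 296836 + 54643/6 = 1835659/6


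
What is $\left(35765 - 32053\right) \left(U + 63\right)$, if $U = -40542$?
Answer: $-150258048$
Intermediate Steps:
$\left(35765 - 32053\right) \left(U + 63\right) = \left(35765 - 32053\right) \left(-40542 + 63\right) = 3712 \left(-40479\right) = -150258048$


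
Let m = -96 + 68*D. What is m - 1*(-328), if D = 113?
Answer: 7916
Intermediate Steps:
m = 7588 (m = -96 + 68*113 = -96 + 7684 = 7588)
m - 1*(-328) = 7588 - 1*(-328) = 7588 + 328 = 7916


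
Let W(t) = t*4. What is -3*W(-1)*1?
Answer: 12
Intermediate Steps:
W(t) = 4*t
-3*W(-1)*1 = -12*(-1)*1 = -3*(-4)*1 = 12*1 = 12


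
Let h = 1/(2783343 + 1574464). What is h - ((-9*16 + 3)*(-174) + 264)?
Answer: -108064897985/4357807 ≈ -24798.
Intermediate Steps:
h = 1/4357807 ≈ 2.2947e-7
h - ((-9*16 + 3)*(-174) + 264) = 1/4357807 - ((-9*16 + 3)*(-174) + 264) = 1/4357807 - ((-144 + 3)*(-174) + 264) = 1/4357807 - (-141*(-174) + 264) = 1/4357807 - (24534 + 264) = 1/4357807 - 1*24798 = 1/4357807 - 24798 = -108064897985/4357807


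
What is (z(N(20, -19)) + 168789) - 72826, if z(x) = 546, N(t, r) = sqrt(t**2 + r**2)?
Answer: 96509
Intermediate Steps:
N(t, r) = sqrt(r**2 + t**2)
(z(N(20, -19)) + 168789) - 72826 = (546 + 168789) - 72826 = 169335 - 72826 = 96509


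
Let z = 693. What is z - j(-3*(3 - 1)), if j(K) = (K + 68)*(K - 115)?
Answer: 8195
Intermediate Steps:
j(K) = (-115 + K)*(68 + K) (j(K) = (68 + K)*(-115 + K) = (-115 + K)*(68 + K))
z - j(-3*(3 - 1)) = 693 - (-7820 + (-3*(3 - 1))² - (-141)*(3 - 1)) = 693 - (-7820 + (-3*2)² - (-141)*2) = 693 - (-7820 + (-6)² - 47*(-6)) = 693 - (-7820 + 36 + 282) = 693 - 1*(-7502) = 693 + 7502 = 8195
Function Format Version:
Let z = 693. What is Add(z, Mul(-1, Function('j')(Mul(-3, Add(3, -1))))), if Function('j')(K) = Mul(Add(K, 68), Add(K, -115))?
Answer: 8195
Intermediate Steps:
Function('j')(K) = Mul(Add(-115, K), Add(68, K)) (Function('j')(K) = Mul(Add(68, K), Add(-115, K)) = Mul(Add(-115, K), Add(68, K)))
Add(z, Mul(-1, Function('j')(Mul(-3, Add(3, -1))))) = Add(693, Mul(-1, Add(-7820, Pow(Mul(-3, Add(3, -1)), 2), Mul(-47, Mul(-3, Add(3, -1)))))) = Add(693, Mul(-1, Add(-7820, Pow(Mul(-3, 2), 2), Mul(-47, Mul(-3, 2))))) = Add(693, Mul(-1, Add(-7820, Pow(-6, 2), Mul(-47, -6)))) = Add(693, Mul(-1, Add(-7820, 36, 282))) = Add(693, Mul(-1, -7502)) = Add(693, 7502) = 8195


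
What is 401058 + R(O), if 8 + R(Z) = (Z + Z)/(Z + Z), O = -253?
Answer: 401051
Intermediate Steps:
R(Z) = -7 (R(Z) = -8 + (Z + Z)/(Z + Z) = -8 + (2*Z)/((2*Z)) = -8 + (2*Z)*(1/(2*Z)) = -8 + 1 = -7)
401058 + R(O) = 401058 - 7 = 401051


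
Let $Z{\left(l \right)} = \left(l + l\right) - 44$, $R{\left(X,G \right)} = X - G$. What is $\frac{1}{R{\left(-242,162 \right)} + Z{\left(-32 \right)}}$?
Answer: $- \frac{1}{512} \approx -0.0019531$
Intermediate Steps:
$Z{\left(l \right)} = -44 + 2 l$ ($Z{\left(l \right)} = 2 l - 44 = -44 + 2 l$)
$\frac{1}{R{\left(-242,162 \right)} + Z{\left(-32 \right)}} = \frac{1}{\left(-242 - 162\right) + \left(-44 + 2 \left(-32\right)\right)} = \frac{1}{\left(-242 - 162\right) - 108} = \frac{1}{-404 - 108} = \frac{1}{-512} = - \frac{1}{512}$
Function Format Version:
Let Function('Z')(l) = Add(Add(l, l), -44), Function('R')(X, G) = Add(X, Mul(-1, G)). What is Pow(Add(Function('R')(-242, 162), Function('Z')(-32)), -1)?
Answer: Rational(-1, 512) ≈ -0.0019531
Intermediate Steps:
Function('Z')(l) = Add(-44, Mul(2, l)) (Function('Z')(l) = Add(Mul(2, l), -44) = Add(-44, Mul(2, l)))
Pow(Add(Function('R')(-242, 162), Function('Z')(-32)), -1) = Pow(Add(Add(-242, Mul(-1, 162)), Add(-44, Mul(2, -32))), -1) = Pow(Add(Add(-242, -162), Add(-44, -64)), -1) = Pow(Add(-404, -108), -1) = Pow(-512, -1) = Rational(-1, 512)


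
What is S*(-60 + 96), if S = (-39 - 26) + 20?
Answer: -1620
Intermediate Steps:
S = -45 (S = -65 + 20 = -45)
S*(-60 + 96) = -45*(-60 + 96) = -45*36 = -1620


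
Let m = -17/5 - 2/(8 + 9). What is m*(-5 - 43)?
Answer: 14352/85 ≈ 168.85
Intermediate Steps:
m = -299/85 (m = -17*⅕ - 2/17 = -17/5 - 2*1/17 = -17/5 - 2/17 = -299/85 ≈ -3.5176)
m*(-5 - 43) = -299*(-5 - 43)/85 = -299/85*(-48) = 14352/85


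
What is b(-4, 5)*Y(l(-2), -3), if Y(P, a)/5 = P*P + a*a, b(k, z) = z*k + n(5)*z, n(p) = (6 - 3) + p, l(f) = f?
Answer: 1300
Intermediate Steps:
n(p) = 3 + p
b(k, z) = 8*z + k*z (b(k, z) = z*k + (3 + 5)*z = k*z + 8*z = 8*z + k*z)
Y(P, a) = 5*P**2 + 5*a**2 (Y(P, a) = 5*(P*P + a*a) = 5*(P**2 + a**2) = 5*P**2 + 5*a**2)
b(-4, 5)*Y(l(-2), -3) = (5*(8 - 4))*(5*(-2)**2 + 5*(-3)**2) = (5*4)*(5*4 + 5*9) = 20*(20 + 45) = 20*65 = 1300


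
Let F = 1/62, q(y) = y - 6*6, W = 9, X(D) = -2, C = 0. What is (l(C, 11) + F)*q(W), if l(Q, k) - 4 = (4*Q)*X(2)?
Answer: -6723/62 ≈ -108.44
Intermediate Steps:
l(Q, k) = 4 - 8*Q (l(Q, k) = 4 + (4*Q)*(-2) = 4 - 8*Q)
q(y) = -36 + y (q(y) = y - 1*36 = y - 36 = -36 + y)
F = 1/62 ≈ 0.016129
(l(C, 11) + F)*q(W) = ((4 - 8*0) + 1/62)*(-36 + 9) = ((4 + 0) + 1/62)*(-27) = (4 + 1/62)*(-27) = (249/62)*(-27) = -6723/62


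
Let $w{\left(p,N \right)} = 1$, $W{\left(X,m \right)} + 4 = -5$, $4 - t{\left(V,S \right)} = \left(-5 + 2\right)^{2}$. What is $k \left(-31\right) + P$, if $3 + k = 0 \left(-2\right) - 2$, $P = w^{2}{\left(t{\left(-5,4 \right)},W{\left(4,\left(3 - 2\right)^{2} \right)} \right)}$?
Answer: $156$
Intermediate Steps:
$t{\left(V,S \right)} = -5$ ($t{\left(V,S \right)} = 4 - \left(-5 + 2\right)^{2} = 4 - \left(-3\right)^{2} = 4 - 9 = -5$)
$W{\left(X,m \right)} = -9$ ($W{\left(X,m \right)} = -4 - 5 = -9$)
$P = 1$ ($P = 1^{2} = 1$)
$k = -5$ ($k = -3 + \left(0 \left(-2\right) - 2\right) = -3 + \left(0 - 2\right) = -3 - 2 = -5$)
$k \left(-31\right) + P = \left(-5\right) \left(-31\right) + 1 = 155 + 1 = 156$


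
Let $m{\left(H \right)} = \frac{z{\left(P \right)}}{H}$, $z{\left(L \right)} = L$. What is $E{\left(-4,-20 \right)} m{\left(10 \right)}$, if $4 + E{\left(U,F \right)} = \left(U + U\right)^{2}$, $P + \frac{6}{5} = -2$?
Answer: $- \frac{96}{5} \approx -19.2$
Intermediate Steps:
$P = - \frac{16}{5}$ ($P = - \frac{6}{5} - 2 = - \frac{16}{5} \approx -3.2$)
$E{\left(U,F \right)} = -4 + 4 U^{2}$ ($E{\left(U,F \right)} = -4 + \left(U + U\right)^{2} = -4 + \left(2 U\right)^{2} = -4 + 4 U^{2}$)
$m{\left(H \right)} = - \frac{16}{5 H}$
$E{\left(-4,-20 \right)} m{\left(10 \right)} = \left(-4 + 4 \left(-4\right)^{2}\right) \left(- \frac{16}{5 \cdot 10}\right) = \left(-4 + 4 \cdot 16\right) \left(\left(- \frac{16}{5}\right) \frac{1}{10}\right) = \left(-4 + 64\right) \left(- \frac{8}{25}\right) = 60 \left(- \frac{8}{25}\right) = - \frac{96}{5}$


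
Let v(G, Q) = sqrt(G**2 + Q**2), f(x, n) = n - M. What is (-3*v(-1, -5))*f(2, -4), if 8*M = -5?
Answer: 81*sqrt(26)/8 ≈ 51.628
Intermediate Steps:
M = -5/8 (M = (1/8)*(-5) = -5/8 ≈ -0.62500)
f(x, n) = 5/8 + n (f(x, n) = n - 1*(-5/8) = n + 5/8 = 5/8 + n)
(-3*v(-1, -5))*f(2, -4) = (-3*sqrt((-1)**2 + (-5)**2))*(5/8 - 4) = -3*sqrt(1 + 25)*(-27/8) = -3*sqrt(26)*(-27/8) = 81*sqrt(26)/8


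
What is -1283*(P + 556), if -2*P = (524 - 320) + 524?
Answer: -246336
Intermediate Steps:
P = -364 (P = -((524 - 320) + 524)/2 = -(204 + 524)/2 = -1/2*728 = -364)
-1283*(P + 556) = -1283*(-364 + 556) = -1283*192 = -246336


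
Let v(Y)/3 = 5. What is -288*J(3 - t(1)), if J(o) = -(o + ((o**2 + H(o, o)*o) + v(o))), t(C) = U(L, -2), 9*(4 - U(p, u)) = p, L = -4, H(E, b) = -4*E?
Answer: 6304/3 ≈ 2101.3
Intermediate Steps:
U(p, u) = 4 - p/9
t(C) = 40/9 (t(C) = 4 - 1/9*(-4) = 4 + 4/9 = 40/9)
v(Y) = 15 (v(Y) = 3*5 = 15)
J(o) = -15 - o + 3*o**2 (J(o) = -(o + ((o**2 + (-4*o)*o) + 15)) = -(o + ((o**2 - 4*o**2) + 15)) = -(o + (-3*o**2 + 15)) = -(o + (15 - 3*o**2)) = -(15 + o - 3*o**2) = -15 - o + 3*o**2)
-288*J(3 - t(1)) = -288*(-15 - (3 - 1*40/9) + 3*(3 - 1*40/9)**2) = -288*(-15 - (3 - 40/9) + 3*(3 - 40/9)**2) = -288*(-15 - 1*(-13/9) + 3*(-13/9)**2) = -288*(-15 + 13/9 + 3*(169/81)) = -288*(-15 + 13/9 + 169/27) = -288*(-197/27) = 6304/3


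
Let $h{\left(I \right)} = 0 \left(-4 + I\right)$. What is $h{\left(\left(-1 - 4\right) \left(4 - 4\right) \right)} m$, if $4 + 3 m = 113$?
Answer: $0$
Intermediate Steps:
$m = \frac{109}{3}$ ($m = - \frac{4}{3} + \frac{1}{3} \cdot 113 = - \frac{4}{3} + \frac{113}{3} = \frac{109}{3} \approx 36.333$)
$h{\left(I \right)} = 0$
$h{\left(\left(-1 - 4\right) \left(4 - 4\right) \right)} m = 0 \cdot \frac{109}{3} = 0$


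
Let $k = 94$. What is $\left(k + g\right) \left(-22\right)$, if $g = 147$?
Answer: $-5302$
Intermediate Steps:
$\left(k + g\right) \left(-22\right) = \left(94 + 147\right) \left(-22\right) = 241 \left(-22\right) = -5302$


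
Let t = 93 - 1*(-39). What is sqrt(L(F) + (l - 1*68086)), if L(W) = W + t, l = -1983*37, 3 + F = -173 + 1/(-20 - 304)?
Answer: 5*I*sqrt(1833853)/18 ≈ 376.17*I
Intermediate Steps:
F = -57025/324 (F = -3 + (-173 + 1/(-20 - 304)) = -3 + (-173 + 1/(-324)) = -3 + (-173 - 1/324) = -3 - 56053/324 = -57025/324 ≈ -176.00)
l = -73371
t = 132 (t = 93 + 39 = 132)
L(W) = 132 + W (L(W) = W + 132 = 132 + W)
sqrt(L(F) + (l - 1*68086)) = sqrt((132 - 57025/324) + (-73371 - 1*68086)) = sqrt(-14257/324 + (-73371 - 68086)) = sqrt(-14257/324 - 141457) = sqrt(-45846325/324) = 5*I*sqrt(1833853)/18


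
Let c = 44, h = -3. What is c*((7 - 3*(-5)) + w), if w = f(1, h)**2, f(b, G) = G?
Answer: 1364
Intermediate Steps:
w = 9 (w = (-3)**2 = 9)
c*((7 - 3*(-5)) + w) = 44*((7 - 3*(-5)) + 9) = 44*((7 + 15) + 9) = 44*(22 + 9) = 44*31 = 1364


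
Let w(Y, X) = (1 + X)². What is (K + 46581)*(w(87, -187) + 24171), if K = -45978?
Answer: 35436501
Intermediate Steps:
(K + 46581)*(w(87, -187) + 24171) = (-45978 + 46581)*((1 - 187)² + 24171) = 603*((-186)² + 24171) = 603*(34596 + 24171) = 603*58767 = 35436501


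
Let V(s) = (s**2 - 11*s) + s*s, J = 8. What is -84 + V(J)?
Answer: -44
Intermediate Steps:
V(s) = -11*s + 2*s**2 (V(s) = (s**2 - 11*s) + s**2 = -11*s + 2*s**2)
-84 + V(J) = -84 + 8*(-11 + 2*8) = -84 + 8*(-11 + 16) = -84 + 8*5 = -84 + 40 = -44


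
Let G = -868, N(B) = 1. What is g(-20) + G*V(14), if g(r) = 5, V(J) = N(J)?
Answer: -863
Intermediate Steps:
V(J) = 1
g(-20) + G*V(14) = 5 - 868*1 = 5 - 868 = -863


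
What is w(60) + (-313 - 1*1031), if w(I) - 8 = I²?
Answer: 2264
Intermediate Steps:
w(I) = 8 + I²
w(60) + (-313 - 1*1031) = (8 + 60²) + (-313 - 1*1031) = (8 + 3600) + (-313 - 1031) = 3608 - 1344 = 2264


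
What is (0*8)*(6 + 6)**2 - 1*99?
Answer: -99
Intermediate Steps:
(0*8)*(6 + 6)**2 - 1*99 = 0*12**2 - 99 = 0*144 - 99 = 0 - 99 = -99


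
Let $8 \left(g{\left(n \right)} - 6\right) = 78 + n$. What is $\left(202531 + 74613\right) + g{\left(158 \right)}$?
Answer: $\frac{554359}{2} \approx 2.7718 \cdot 10^{5}$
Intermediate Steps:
$g{\left(n \right)} = \frac{63}{4} + \frac{n}{8}$ ($g{\left(n \right)} = 6 + \frac{78 + n}{8} = 6 + \left(\frac{39}{4} + \frac{n}{8}\right) = \frac{63}{4} + \frac{n}{8}$)
$\left(202531 + 74613\right) + g{\left(158 \right)} = \left(202531 + 74613\right) + \left(\frac{63}{4} + \frac{1}{8} \cdot 158\right) = 277144 + \left(\frac{63}{4} + \frac{79}{4}\right) = 277144 + \frac{71}{2} = \frac{554359}{2}$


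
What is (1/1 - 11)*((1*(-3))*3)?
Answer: 90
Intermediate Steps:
(1/1 - 11)*((1*(-3))*3) = (1 - 11)*(-3*3) = -10*(-9) = 90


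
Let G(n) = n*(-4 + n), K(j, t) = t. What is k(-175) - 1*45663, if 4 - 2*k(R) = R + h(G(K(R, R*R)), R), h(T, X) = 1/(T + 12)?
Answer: -42737376191570/937768137 ≈ -45574.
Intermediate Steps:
h(T, X) = 1/(12 + T)
k(R) = 2 - R/2 - 1/(2*(12 + R²*(-4 + R²))) (k(R) = 2 - (R + 1/(12 + (R*R)*(-4 + R*R)))/2 = 2 - (R + 1/(12 + R²*(-4 + R²)))/2 = 2 + (-R/2 - 1/(2*(12 + R²*(-4 + R²)))) = 2 - R/2 - 1/(2*(12 + R²*(-4 + R²))))
k(-175) - 1*45663 = (-1 + (4 - 1*(-175))*(12 + (-175)²*(-4 + (-175)²)))/(2*(12 + (-175)²*(-4 + (-175)²))) - 1*45663 = (-1 + (4 + 175)*(12 + 30625*(-4 + 30625)))/(2*(12 + 30625*(-4 + 30625))) - 45663 = (-1 + 179*(12 + 30625*30621))/(2*(12 + 30625*30621)) - 45663 = (-1 + 179*(12 + 937768125))/(2*(12 + 937768125)) - 45663 = (½)*(-1 + 179*937768137)/937768137 - 45663 = (½)*(1/937768137)*(-1 + 167860496523) - 45663 = (½)*(1/937768137)*167860496522 - 45663 = 83930248261/937768137 - 45663 = -42737376191570/937768137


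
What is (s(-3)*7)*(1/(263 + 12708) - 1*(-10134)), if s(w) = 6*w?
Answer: -2366066070/1853 ≈ -1.2769e+6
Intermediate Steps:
(s(-3)*7)*(1/(263 + 12708) - 1*(-10134)) = ((6*(-3))*7)*(1/(263 + 12708) - 1*(-10134)) = (-18*7)*(1/12971 + 10134) = -126*(1/12971 + 10134) = -126*131448115/12971 = -2366066070/1853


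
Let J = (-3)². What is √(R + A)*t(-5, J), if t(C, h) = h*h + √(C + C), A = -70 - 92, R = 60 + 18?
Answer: -2*√210 + 162*I*√21 ≈ -28.983 + 742.38*I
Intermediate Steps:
R = 78
J = 9
A = -162
t(C, h) = h² + √2*√C (t(C, h) = h² + √(2*C) = h² + √2*√C)
√(R + A)*t(-5, J) = √(78 - 162)*(9² + √2*√(-5)) = √(-84)*(81 + √2*(I*√5)) = (2*I*√21)*(81 + I*√10) = 2*I*√21*(81 + I*√10)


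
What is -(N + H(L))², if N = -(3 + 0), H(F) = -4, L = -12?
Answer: -49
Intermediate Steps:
N = -3 (N = -1*3 = -3)
-(N + H(L))² = -(-3 - 4)² = -1*(-7)² = -1*49 = -49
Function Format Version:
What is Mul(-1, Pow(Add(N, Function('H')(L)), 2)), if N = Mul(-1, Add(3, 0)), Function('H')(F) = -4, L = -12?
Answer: -49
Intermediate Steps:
N = -3 (N = Mul(-1, 3) = -3)
Mul(-1, Pow(Add(N, Function('H')(L)), 2)) = Mul(-1, Pow(Add(-3, -4), 2)) = Mul(-1, Pow(-7, 2)) = Mul(-1, 49) = -49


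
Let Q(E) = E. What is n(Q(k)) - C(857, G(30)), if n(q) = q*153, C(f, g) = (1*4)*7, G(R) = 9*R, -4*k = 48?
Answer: -1864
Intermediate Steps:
k = -12 (k = -¼*48 = -12)
C(f, g) = 28 (C(f, g) = 4*7 = 28)
n(q) = 153*q
n(Q(k)) - C(857, G(30)) = 153*(-12) - 1*28 = -1836 - 28 = -1864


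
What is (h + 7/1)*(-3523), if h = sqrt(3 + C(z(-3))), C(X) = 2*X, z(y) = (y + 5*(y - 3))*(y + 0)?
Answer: -24661 - 3523*sqrt(201) ≈ -74608.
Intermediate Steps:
z(y) = y*(-15 + 6*y) (z(y) = (y + 5*(-3 + y))*y = (y + (-15 + 5*y))*y = (-15 + 6*y)*y = y*(-15 + 6*y))
h = sqrt(201) (h = sqrt(3 + 2*(3*(-3)*(-5 + 2*(-3)))) = sqrt(3 + 2*(3*(-3)*(-5 - 6))) = sqrt(3 + 2*(3*(-3)*(-11))) = sqrt(3 + 2*99) = sqrt(3 + 198) = sqrt(201) ≈ 14.177)
(h + 7/1)*(-3523) = (sqrt(201) + 7/1)*(-3523) = (sqrt(201) + 7*1)*(-3523) = (sqrt(201) + 7)*(-3523) = (7 + sqrt(201))*(-3523) = -24661 - 3523*sqrt(201)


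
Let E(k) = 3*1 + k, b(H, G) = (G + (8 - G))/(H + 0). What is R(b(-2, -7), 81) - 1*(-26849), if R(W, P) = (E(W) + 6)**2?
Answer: 26874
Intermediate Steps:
b(H, G) = 8/H
E(k) = 3 + k
R(W, P) = (9 + W)**2 (R(W, P) = ((3 + W) + 6)**2 = (9 + W)**2)
R(b(-2, -7), 81) - 1*(-26849) = (9 + 8/(-2))**2 - 1*(-26849) = (9 + 8*(-1/2))**2 + 26849 = (9 - 4)**2 + 26849 = 5**2 + 26849 = 25 + 26849 = 26874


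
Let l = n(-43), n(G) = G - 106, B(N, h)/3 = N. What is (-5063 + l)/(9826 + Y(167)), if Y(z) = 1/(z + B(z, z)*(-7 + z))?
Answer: -418664324/789293103 ≈ -0.53043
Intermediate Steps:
B(N, h) = 3*N
n(G) = -106 + G
l = -149 (l = -106 - 43 = -149)
Y(z) = 1/(z + 3*z*(-7 + z)) (Y(z) = 1/(z + (3*z)*(-7 + z)) = 1/(z + 3*z*(-7 + z)))
(-5063 + l)/(9826 + Y(167)) = (-5063 - 149)/(9826 + 1/(167*(-20 + 3*167))) = -5212/(9826 + 1/(167*(-20 + 501))) = -5212/(9826 + (1/167)/481) = -5212/(9826 + (1/167)*(1/481)) = -5212/(9826 + 1/80327) = -5212/789293103/80327 = -5212*80327/789293103 = -418664324/789293103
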